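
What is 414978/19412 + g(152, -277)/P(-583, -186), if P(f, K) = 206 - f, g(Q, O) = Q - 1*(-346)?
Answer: 56180803/2552678 ≈ 22.009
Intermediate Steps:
g(Q, O) = 346 + Q (g(Q, O) = Q + 346 = 346 + Q)
414978/19412 + g(152, -277)/P(-583, -186) = 414978/19412 + (346 + 152)/(206 - 1*(-583)) = 414978*(1/19412) + 498/(206 + 583) = 207489/9706 + 498/789 = 207489/9706 + 498*(1/789) = 207489/9706 + 166/263 = 56180803/2552678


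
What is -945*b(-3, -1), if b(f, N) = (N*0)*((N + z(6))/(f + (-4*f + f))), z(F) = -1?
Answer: 0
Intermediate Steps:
b(f, N) = 0 (b(f, N) = (N*0)*((N - 1)/(f + (-4*f + f))) = 0*((-1 + N)/(f - 3*f)) = 0*((-1 + N)/((-2*f))) = 0*((-1 + N)*(-1/(2*f))) = 0*(-(-1 + N)/(2*f)) = 0)
-945*b(-3, -1) = -945*0 = 0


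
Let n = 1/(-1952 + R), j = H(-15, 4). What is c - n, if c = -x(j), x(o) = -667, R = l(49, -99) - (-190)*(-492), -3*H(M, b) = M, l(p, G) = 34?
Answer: 63630467/95398 ≈ 667.00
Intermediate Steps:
H(M, b) = -M/3
j = 5 (j = -⅓*(-15) = 5)
R = -93446 (R = 34 - (-190)*(-492) = 34 - 1*93480 = 34 - 93480 = -93446)
c = 667 (c = -1*(-667) = 667)
n = -1/95398 (n = 1/(-1952 - 93446) = 1/(-95398) = -1/95398 ≈ -1.0482e-5)
c - n = 667 - 1*(-1/95398) = 667 + 1/95398 = 63630467/95398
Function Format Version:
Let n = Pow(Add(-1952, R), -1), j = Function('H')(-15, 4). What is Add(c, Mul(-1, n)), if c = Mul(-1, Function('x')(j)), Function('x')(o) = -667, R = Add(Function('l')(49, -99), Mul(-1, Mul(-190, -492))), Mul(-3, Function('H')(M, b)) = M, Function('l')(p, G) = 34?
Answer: Rational(63630467, 95398) ≈ 667.00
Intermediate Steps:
Function('H')(M, b) = Mul(Rational(-1, 3), M)
j = 5 (j = Mul(Rational(-1, 3), -15) = 5)
R = -93446 (R = Add(34, Mul(-1, Mul(-190, -492))) = Add(34, Mul(-1, 93480)) = Add(34, -93480) = -93446)
c = 667 (c = Mul(-1, -667) = 667)
n = Rational(-1, 95398) (n = Pow(Add(-1952, -93446), -1) = Pow(-95398, -1) = Rational(-1, 95398) ≈ -1.0482e-5)
Add(c, Mul(-1, n)) = Add(667, Mul(-1, Rational(-1, 95398))) = Add(667, Rational(1, 95398)) = Rational(63630467, 95398)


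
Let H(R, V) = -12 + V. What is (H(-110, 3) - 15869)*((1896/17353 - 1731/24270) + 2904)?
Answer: -3236615994587621/70192885 ≈ -4.6110e+7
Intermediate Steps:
(H(-110, 3) - 15869)*((1896/17353 - 1731/24270) + 2904) = ((-12 + 3) - 15869)*((1896/17353 - 1731/24270) + 2904) = (-9 - 15869)*((1896*(1/17353) - 1731*1/24270) + 2904) = -15878*((1896/17353 - 577/8090) + 2904) = -15878*(5325959/140385770 + 2904) = -15878*407685602039/140385770 = -3236615994587621/70192885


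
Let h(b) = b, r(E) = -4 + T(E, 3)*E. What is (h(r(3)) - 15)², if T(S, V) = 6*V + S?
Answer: 1936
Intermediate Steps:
T(S, V) = S + 6*V
r(E) = -4 + E*(18 + E) (r(E) = -4 + (E + 6*3)*E = -4 + (E + 18)*E = -4 + (18 + E)*E = -4 + E*(18 + E))
(h(r(3)) - 15)² = ((-4 + 3*(18 + 3)) - 15)² = ((-4 + 3*21) - 15)² = ((-4 + 63) - 15)² = (59 - 15)² = 44² = 1936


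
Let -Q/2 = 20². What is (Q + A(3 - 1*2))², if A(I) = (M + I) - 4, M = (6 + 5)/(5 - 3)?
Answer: 2544025/4 ≈ 6.3601e+5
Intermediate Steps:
M = 11/2 ≈ 5.5000
A(I) = 3/2 + I (A(I) = (11/2 + I) - 4 = 3/2 + I)
Q = -800 (Q = -2*20² = -2*400 = -800)
(Q + A(3 - 1*2))² = (-800 + (3/2 + (3 - 1*2)))² = (-800 + (3/2 + (3 - 2)))² = (-800 + (3/2 + 1))² = (-800 + 5/2)² = (-1595/2)² = 2544025/4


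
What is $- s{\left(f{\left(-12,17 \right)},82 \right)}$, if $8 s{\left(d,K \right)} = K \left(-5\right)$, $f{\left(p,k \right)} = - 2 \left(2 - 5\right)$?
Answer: $\frac{205}{4} \approx 51.25$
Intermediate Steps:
$f{\left(p,k \right)} = 6$ ($f{\left(p,k \right)} = \left(-2\right) \left(-3\right) = 6$)
$s{\left(d,K \right)} = - \frac{5 K}{8}$ ($s{\left(d,K \right)} = \frac{K \left(-5\right)}{8} = \frac{\left(-5\right) K}{8} = - \frac{5 K}{8}$)
$- s{\left(f{\left(-12,17 \right)},82 \right)} = - \frac{\left(-5\right) 82}{8} = \left(-1\right) \left(- \frac{205}{4}\right) = \frac{205}{4}$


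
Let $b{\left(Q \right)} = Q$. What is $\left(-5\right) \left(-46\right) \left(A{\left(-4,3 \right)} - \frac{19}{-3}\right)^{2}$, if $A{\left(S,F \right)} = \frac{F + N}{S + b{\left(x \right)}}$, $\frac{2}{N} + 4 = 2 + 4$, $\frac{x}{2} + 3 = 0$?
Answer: $\frac{364366}{45} \approx 8097.0$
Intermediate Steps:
$x = -6$ ($x = -6 + 2 \cdot 0 = -6 + 0 = -6$)
$N = 1$ ($N = \frac{2}{-4 + \left(2 + 4\right)} = \frac{2}{-4 + 6} = \frac{2}{2} = 2 \cdot \frac{1}{2} = 1$)
$A{\left(S,F \right)} = \frac{1 + F}{-6 + S}$ ($A{\left(S,F \right)} = \frac{F + 1}{S - 6} = \frac{1 + F}{-6 + S}$)
$\left(-5\right) \left(-46\right) \left(A{\left(-4,3 \right)} - \frac{19}{-3}\right)^{2} = \left(-5\right) \left(-46\right) \left(\frac{1 + 3}{-6 - 4} - \frac{19}{-3}\right)^{2} = 230 \left(\frac{1}{-10} \cdot 4 - - \frac{19}{3}\right)^{2} = 230 \left(\left(- \frac{1}{10}\right) 4 + \frac{19}{3}\right)^{2} = 230 \left(- \frac{2}{5} + \frac{19}{3}\right)^{2} = 230 \left(\frac{89}{15}\right)^{2} = 230 \cdot \frac{7921}{225} = \frac{364366}{45}$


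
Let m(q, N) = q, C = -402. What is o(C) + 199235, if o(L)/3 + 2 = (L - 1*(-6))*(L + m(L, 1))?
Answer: 1154381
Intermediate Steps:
o(L) = -6 + 6*L*(6 + L) (o(L) = -6 + 3*((L - 1*(-6))*(L + L)) = -6 + 3*((L + 6)*(2*L)) = -6 + 3*((6 + L)*(2*L)) = -6 + 3*(2*L*(6 + L)) = -6 + 6*L*(6 + L))
o(C) + 199235 = (-6 + 6*(-402)**2 + 36*(-402)) + 199235 = (-6 + 6*161604 - 14472) + 199235 = (-6 + 969624 - 14472) + 199235 = 955146 + 199235 = 1154381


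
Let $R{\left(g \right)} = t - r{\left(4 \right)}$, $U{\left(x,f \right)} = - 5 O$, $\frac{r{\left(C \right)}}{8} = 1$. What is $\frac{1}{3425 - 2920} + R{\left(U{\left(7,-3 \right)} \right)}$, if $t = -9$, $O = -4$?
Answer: $- \frac{8584}{505} \approx -16.998$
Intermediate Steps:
$r{\left(C \right)} = 8$ ($r{\left(C \right)} = 8 \cdot 1 = 8$)
$U{\left(x,f \right)} = 20$ ($U{\left(x,f \right)} = \left(-5\right) \left(-4\right) = 20$)
$R{\left(g \right)} = -17$ ($R{\left(g \right)} = -9 - 8 = -17$)
$\frac{1}{3425 - 2920} + R{\left(U{\left(7,-3 \right)} \right)} = \frac{1}{3425 - 2920} - 17 = \frac{1}{505} - 17 = - \frac{8584}{505}$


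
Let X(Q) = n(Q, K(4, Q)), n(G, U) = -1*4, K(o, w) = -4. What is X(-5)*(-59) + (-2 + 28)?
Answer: 262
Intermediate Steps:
n(G, U) = -4
X(Q) = -4
X(-5)*(-59) + (-2 + 28) = -4*(-59) + (-2 + 28) = 236 + 26 = 262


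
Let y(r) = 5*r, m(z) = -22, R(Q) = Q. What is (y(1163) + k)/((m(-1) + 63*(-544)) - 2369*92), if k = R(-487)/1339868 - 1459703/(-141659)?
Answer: -157952585662293/6839518804341272 ≈ -0.023094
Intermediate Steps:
k = 279391478753/27114908716 (k = -487/1339868 - 1459703/(-141659) = -487*1/1339868 - 1459703*(-1/141659) = -487/1339868 + 208529/20237 = 279391478753/27114908716 ≈ 10.304)
(y(1163) + k)/((m(-1) + 63*(-544)) - 2369*92) = (5*1163 + 279391478753/27114908716)/((-22 + 63*(-544)) - 2369*92) = (5815 + 279391478753/27114908716)/((-22 - 34272) - 217948) = 157952585662293/(27114908716*(-34294 - 217948)) = (157952585662293/27114908716)/(-252242) = (157952585662293/27114908716)*(-1/252242) = -157952585662293/6839518804341272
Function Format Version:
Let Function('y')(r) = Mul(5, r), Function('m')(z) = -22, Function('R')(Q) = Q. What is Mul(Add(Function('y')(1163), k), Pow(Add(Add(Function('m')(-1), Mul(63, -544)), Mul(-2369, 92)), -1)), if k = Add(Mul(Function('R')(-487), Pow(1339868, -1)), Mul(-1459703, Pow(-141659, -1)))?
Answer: Rational(-157952585662293, 6839518804341272) ≈ -0.023094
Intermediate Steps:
k = Rational(279391478753, 27114908716) (k = Add(Mul(-487, Pow(1339868, -1)), Mul(-1459703, Pow(-141659, -1))) = Add(Mul(-487, Rational(1, 1339868)), Mul(-1459703, Rational(-1, 141659))) = Add(Rational(-487, 1339868), Rational(208529, 20237)) = Rational(279391478753, 27114908716) ≈ 10.304)
Mul(Add(Function('y')(1163), k), Pow(Add(Add(Function('m')(-1), Mul(63, -544)), Mul(-2369, 92)), -1)) = Mul(Add(Mul(5, 1163), Rational(279391478753, 27114908716)), Pow(Add(Add(-22, Mul(63, -544)), Mul(-2369, 92)), -1)) = Mul(Add(5815, Rational(279391478753, 27114908716)), Pow(Add(Add(-22, -34272), -217948), -1)) = Mul(Rational(157952585662293, 27114908716), Pow(Add(-34294, -217948), -1)) = Mul(Rational(157952585662293, 27114908716), Pow(-252242, -1)) = Mul(Rational(157952585662293, 27114908716), Rational(-1, 252242)) = Rational(-157952585662293, 6839518804341272)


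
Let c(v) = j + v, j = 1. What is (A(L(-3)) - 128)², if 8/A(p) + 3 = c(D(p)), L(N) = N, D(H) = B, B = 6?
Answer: 15876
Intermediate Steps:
D(H) = 6
c(v) = 1 + v
A(p) = 2 (A(p) = 8/(-3 + (1 + 6)) = 8/(-3 + 7) = 8/4 = 8*(¼) = 2)
(A(L(-3)) - 128)² = (2 - 128)² = (-126)² = 15876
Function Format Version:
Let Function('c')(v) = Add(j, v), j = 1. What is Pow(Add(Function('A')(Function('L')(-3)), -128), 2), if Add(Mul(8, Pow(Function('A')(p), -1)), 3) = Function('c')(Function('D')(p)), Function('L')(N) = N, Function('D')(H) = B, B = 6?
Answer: 15876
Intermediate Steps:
Function('D')(H) = 6
Function('c')(v) = Add(1, v)
Function('A')(p) = 2 (Function('A')(p) = Mul(8, Pow(Add(-3, Add(1, 6)), -1)) = Mul(8, Pow(Add(-3, 7), -1)) = Mul(8, Pow(4, -1)) = Mul(8, Rational(1, 4)) = 2)
Pow(Add(Function('A')(Function('L')(-3)), -128), 2) = Pow(Add(2, -128), 2) = Pow(-126, 2) = 15876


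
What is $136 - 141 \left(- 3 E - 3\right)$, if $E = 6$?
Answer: $3097$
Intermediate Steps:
$136 - 141 \left(- 3 E - 3\right) = 136 - 141 \left(\left(-3\right) 6 - 3\right) = 136 - 141 \left(-18 - 3\right) = 136 - -2961 = 136 + 2961 = 3097$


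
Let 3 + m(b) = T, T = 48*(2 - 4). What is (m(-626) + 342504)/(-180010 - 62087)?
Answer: -114135/80699 ≈ -1.4143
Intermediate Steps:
T = -96 (T = 48*(-2) = -96)
m(b) = -99 (m(b) = -3 - 96 = -99)
(m(-626) + 342504)/(-180010 - 62087) = (-99 + 342504)/(-180010 - 62087) = 342405/(-242097) = 342405*(-1/242097) = -114135/80699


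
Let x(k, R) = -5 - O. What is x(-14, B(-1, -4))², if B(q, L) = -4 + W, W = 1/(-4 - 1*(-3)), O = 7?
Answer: 144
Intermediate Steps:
W = -1 (W = 1/(-4 + 3) = 1/(-1) = 1*(-1) = -1)
B(q, L) = -5 (B(q, L) = -4 - 1 = -5)
x(k, R) = -12 (x(k, R) = -5 - 1*7 = -5 - 7 = -12)
x(-14, B(-1, -4))² = (-12)² = 144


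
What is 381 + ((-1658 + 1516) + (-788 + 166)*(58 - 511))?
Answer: 282005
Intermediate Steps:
381 + ((-1658 + 1516) + (-788 + 166)*(58 - 511)) = 381 + (-142 - 622*(-453)) = 381 + (-142 + 281766) = 381 + 281624 = 282005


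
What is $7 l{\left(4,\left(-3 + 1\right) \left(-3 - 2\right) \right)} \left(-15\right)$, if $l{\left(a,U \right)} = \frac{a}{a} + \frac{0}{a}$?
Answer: $-105$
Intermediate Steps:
$l{\left(a,U \right)} = 1$ ($l{\left(a,U \right)} = 1 + 0 = 1$)
$7 l{\left(4,\left(-3 + 1\right) \left(-3 - 2\right) \right)} \left(-15\right) = 7 \cdot 1 \left(-15\right) = 7 \left(-15\right) = -105$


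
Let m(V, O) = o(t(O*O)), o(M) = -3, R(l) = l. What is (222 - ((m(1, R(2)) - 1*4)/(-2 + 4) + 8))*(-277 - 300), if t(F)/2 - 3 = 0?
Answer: -250995/2 ≈ -1.2550e+5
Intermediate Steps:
t(F) = 6 (t(F) = 6 + 2*0 = 6 + 0 = 6)
m(V, O) = -3
(222 - ((m(1, R(2)) - 1*4)/(-2 + 4) + 8))*(-277 - 300) = (222 - ((-3 - 1*4)/(-2 + 4) + 8))*(-277 - 300) = (222 - ((-3 - 4)/2 + 8))*(-577) = (222 - (-7*1/2 + 8))*(-577) = (222 - (-7/2 + 8))*(-577) = (222 - 1*9/2)*(-577) = (222 - 9/2)*(-577) = (435/2)*(-577) = -250995/2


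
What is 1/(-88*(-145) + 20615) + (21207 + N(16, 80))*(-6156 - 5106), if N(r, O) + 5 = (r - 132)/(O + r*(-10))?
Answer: -15939449697823/66750 ≈ -2.3879e+8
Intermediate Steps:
N(r, O) = -5 + (-132 + r)/(O - 10*r) (N(r, O) = -5 + (r - 132)/(O + r*(-10)) = -5 + (-132 + r)/(O - 10*r))
1/(-88*(-145) + 20615) + (21207 + N(16, 80))*(-6156 - 5106) = 1/(-88*(-145) + 20615) + (21207 + (-132 - 5*80 + 51*16)/(80 - 10*16))*(-6156 - 5106) = 1/(12760 + 20615) + (21207 + (-132 - 400 + 816)/(80 - 160))*(-11262) = 1/33375 + (21207 + 284/(-80))*(-11262) = 1/33375 + (21207 - 1/80*284)*(-11262) = 1/33375 + (21207 - 71/20)*(-11262) = 1/33375 + (424069/20)*(-11262) = 1/33375 - 2387932539/10 = -15939449697823/66750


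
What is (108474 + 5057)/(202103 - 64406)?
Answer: 113531/137697 ≈ 0.82450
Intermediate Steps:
(108474 + 5057)/(202103 - 64406) = 113531/137697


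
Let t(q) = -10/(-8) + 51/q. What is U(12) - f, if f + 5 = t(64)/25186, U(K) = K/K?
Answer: 9671293/1611904 ≈ 5.9999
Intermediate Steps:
U(K) = 1
t(q) = 5/4 + 51/q (t(q) = -10*(-⅛) + 51/q = 5/4 + 51/q)
f = -8059389/1611904 (f = -5 + (5/4 + 51/64)/25186 = -5 + (5/4 + 51*(1/64))*(1/25186) = -5 + (5/4 + 51/64)*(1/25186) = -5 + (131/64)*(1/25186) = -5 + 131/1611904 = -8059389/1611904 ≈ -4.9999)
U(12) - f = 1 - 1*(-8059389/1611904) = 1 + 8059389/1611904 = 9671293/1611904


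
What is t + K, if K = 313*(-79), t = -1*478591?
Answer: -503318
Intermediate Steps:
t = -478591
K = -24727
t + K = -478591 - 24727 = -503318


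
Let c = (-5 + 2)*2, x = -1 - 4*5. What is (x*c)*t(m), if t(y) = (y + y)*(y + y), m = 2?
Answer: 2016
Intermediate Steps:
t(y) = 4*y² (t(y) = (2*y)*(2*y) = 4*y²)
x = -21 (x = -1 - 20 = -21)
c = -6 (c = -3*2 = -6)
(x*c)*t(m) = (-21*(-6))*(4*2²) = 126*(4*4) = 126*16 = 2016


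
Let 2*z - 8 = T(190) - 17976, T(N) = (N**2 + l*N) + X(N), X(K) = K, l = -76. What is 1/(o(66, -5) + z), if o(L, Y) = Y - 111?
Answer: 1/1825 ≈ 0.00054795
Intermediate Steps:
o(L, Y) = -111 + Y
T(N) = N**2 - 75*N (T(N) = (N**2 - 76*N) + N = N**2 - 75*N)
z = 1941 (z = 4 + (190*(-75 + 190) - 17976)/2 = 4 + (190*115 - 17976)/2 = 4 + (21850 - 17976)/2 = 4 + (1/2)*3874 = 4 + 1937 = 1941)
1/(o(66, -5) + z) = 1/((-111 - 5) + 1941) = 1/(-116 + 1941) = 1/1825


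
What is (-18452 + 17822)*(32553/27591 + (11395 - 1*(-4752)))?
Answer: -93564330300/9197 ≈ -1.0173e+7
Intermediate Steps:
(-18452 + 17822)*(32553/27591 + (11395 - 1*(-4752))) = -630*(32553*(1/27591) + (11395 + 4752)) = -630*(10851/9197 + 16147) = -630*148514810/9197 = -93564330300/9197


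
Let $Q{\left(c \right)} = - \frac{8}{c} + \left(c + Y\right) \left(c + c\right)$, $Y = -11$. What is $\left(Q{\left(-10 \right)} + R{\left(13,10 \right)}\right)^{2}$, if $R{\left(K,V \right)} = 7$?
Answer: $\frac{4575321}{25} \approx 1.8301 \cdot 10^{5}$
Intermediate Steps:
$Q{\left(c \right)} = - \frac{8}{c} + 2 c \left(-11 + c\right)$ ($Q{\left(c \right)} = - \frac{8}{c} + \left(c - 11\right) \left(c + c\right) = - \frac{8}{c} + \left(-11 + c\right) 2 c = - \frac{8}{c} + 2 c \left(-11 + c\right)$)
$\left(Q{\left(-10 \right)} + R{\left(13,10 \right)}\right)^{2} = \left(\frac{2 \left(-4 + \left(-10\right)^{2} \left(-11 - 10\right)\right)}{-10} + 7\right)^{2} = \left(2 \left(- \frac{1}{10}\right) \left(-4 + 100 \left(-21\right)\right) + 7\right)^{2} = \left(2 \left(- \frac{1}{10}\right) \left(-4 - 2100\right) + 7\right)^{2} = \left(2 \left(- \frac{1}{10}\right) \left(-2104\right) + 7\right)^{2} = \left(\frac{2104}{5} + 7\right)^{2} = \left(\frac{2139}{5}\right)^{2} = \frac{4575321}{25}$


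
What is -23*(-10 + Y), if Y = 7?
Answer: 69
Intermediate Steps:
-23*(-10 + Y) = -23*(-10 + 7) = -23*(-3) = 69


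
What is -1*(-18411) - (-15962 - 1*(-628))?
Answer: 33745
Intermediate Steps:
-1*(-18411) - (-15962 - 1*(-628)) = 18411 - (-15962 + 628) = 18411 - 1*(-15334) = 18411 + 15334 = 33745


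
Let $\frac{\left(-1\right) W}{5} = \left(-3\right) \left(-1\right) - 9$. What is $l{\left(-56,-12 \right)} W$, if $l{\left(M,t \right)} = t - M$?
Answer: $1320$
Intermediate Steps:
$W = 30$ ($W = - 5 \left(\left(-3\right) \left(-1\right) - 9\right) = - 5 \left(3 - 9\right) = \left(-5\right) \left(-6\right) = 30$)
$l{\left(-56,-12 \right)} W = \left(-12 - -56\right) 30 = \left(-12 + 56\right) 30 = 44 \cdot 30 = 1320$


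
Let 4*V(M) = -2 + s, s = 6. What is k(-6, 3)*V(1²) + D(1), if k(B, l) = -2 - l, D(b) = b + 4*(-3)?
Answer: -16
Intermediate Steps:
D(b) = -12 + b (D(b) = b - 12 = -12 + b)
V(M) = 1 (V(M) = (-2 + 6)/4 = (¼)*4 = 1)
k(-6, 3)*V(1²) + D(1) = (-2 - 1*3)*1 + (-12 + 1) = (-2 - 3)*1 - 11 = -5*1 - 11 = -5 - 11 = -16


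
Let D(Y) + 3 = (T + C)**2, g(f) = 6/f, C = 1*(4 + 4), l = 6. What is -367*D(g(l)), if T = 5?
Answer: -60922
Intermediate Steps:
C = 8 (C = 1*8 = 8)
D(Y) = 166 (D(Y) = -3 + (5 + 8)**2 = -3 + 13**2 = -3 + 169 = 166)
-367*D(g(l)) = -367*166 = -60922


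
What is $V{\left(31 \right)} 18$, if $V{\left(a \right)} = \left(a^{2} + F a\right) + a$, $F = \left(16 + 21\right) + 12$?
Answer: $45198$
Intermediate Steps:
$F = 49$ ($F = 37 + 12 = 49$)
$V{\left(a \right)} = a^{2} + 50 a$ ($V{\left(a \right)} = \left(a^{2} + 49 a\right) + a = a^{2} + 50 a$)
$V{\left(31 \right)} 18 = 31 \left(50 + 31\right) 18 = 31 \cdot 81 \cdot 18 = 2511 \cdot 18 = 45198$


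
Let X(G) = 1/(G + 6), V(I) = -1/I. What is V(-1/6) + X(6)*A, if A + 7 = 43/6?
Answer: 433/72 ≈ 6.0139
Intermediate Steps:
X(G) = 1/(6 + G)
A = ⅙ (A = -7 + 43/6 = ⅙ ≈ 0.16667)
V(-1/6) + X(6)*A = -1/((-1/6)) + (⅙)/(6 + 6) = -1/((-1*⅙)) + (⅙)/12 = -1/(-⅙) + (1/12)*(⅙) = -1*(-6) + 1/72 = 6 + 1/72 = 433/72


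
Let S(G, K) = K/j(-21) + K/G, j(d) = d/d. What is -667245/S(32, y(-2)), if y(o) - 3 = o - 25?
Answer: 889660/33 ≈ 26959.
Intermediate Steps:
j(d) = 1
y(o) = -22 + o (y(o) = 3 + (o - 25) = 3 + (-25 + o) = -22 + o)
S(G, K) = K + K/G (S(G, K) = K/1 + K/G = K*1 + K/G = K + K/G)
-667245/S(32, y(-2)) = -667245/((-22 - 2) + (-22 - 2)/32) = -667245/(-24 - 24*1/32) = -667245/(-24 - ¾) = -667245/(-99/4) = -667245*(-4/99) = 889660/33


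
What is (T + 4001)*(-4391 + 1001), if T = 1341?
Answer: -18109380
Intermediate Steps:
(T + 4001)*(-4391 + 1001) = (1341 + 4001)*(-4391 + 1001) = 5342*(-3390) = -18109380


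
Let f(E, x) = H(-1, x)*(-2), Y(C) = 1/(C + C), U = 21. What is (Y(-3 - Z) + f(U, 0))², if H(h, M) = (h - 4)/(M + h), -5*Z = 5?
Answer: 1681/16 ≈ 105.06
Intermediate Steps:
Z = -1 (Z = -⅕*5 = -1)
H(h, M) = (-4 + h)/(M + h)
Y(C) = 1/(2*C)
f(E, x) = 10/(-1 + x) (f(E, x) = ((-4 - 1)/(x - 1))*(-2) = (-5/(-1 + x))*(-2) = -5/(-1 + x)*(-2) = 10/(-1 + x))
(Y(-3 - Z) + f(U, 0))² = (1/(2*(-3 - 1*(-1))) + 10/(-1 + 0))² = (1/(2*(-3 + 1)) + 10/(-1))² = ((½)/(-2) + 10*(-1))² = ((½)*(-½) - 10)² = (-¼ - 10)² = (-41/4)² = 1681/16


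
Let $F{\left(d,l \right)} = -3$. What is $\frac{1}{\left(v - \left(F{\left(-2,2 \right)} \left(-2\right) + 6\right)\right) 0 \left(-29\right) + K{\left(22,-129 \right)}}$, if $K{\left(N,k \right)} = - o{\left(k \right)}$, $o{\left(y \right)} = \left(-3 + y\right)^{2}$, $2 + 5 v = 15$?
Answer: $- \frac{1}{17424} \approx -5.7392 \cdot 10^{-5}$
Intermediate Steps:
$v = \frac{13}{5}$ ($v = - \frac{2}{5} + \frac{1}{5} \cdot 15 = - \frac{2}{5} + 3 = \frac{13}{5} \approx 2.6$)
$K{\left(N,k \right)} = - \left(-3 + k\right)^{2}$
$\frac{1}{\left(v - \left(F{\left(-2,2 \right)} \left(-2\right) + 6\right)\right) 0 \left(-29\right) + K{\left(22,-129 \right)}} = \frac{1}{\left(\frac{13}{5} - \left(\left(-3\right) \left(-2\right) + 6\right)\right) 0 \left(-29\right) - \left(-3 - 129\right)^{2}} = \frac{1}{\left(\frac{13}{5} - \left(6 + 6\right)\right) 0 \left(-29\right) - \left(-132\right)^{2}} = \frac{1}{\left(\frac{13}{5} - 12\right) 0 \left(-29\right) - 17424} = \frac{1}{\left(- \frac{47}{5}\right) 0 \left(-29\right) - 17424} = \frac{1}{0 \left(-29\right) - 17424} = \frac{1}{0 - 17424} = \frac{1}{-17424} = - \frac{1}{17424}$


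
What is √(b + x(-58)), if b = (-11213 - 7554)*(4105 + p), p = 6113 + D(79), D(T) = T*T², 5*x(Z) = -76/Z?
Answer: I*√198573222096465/145 ≈ 97184.0*I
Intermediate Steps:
x(Z) = -76/(5*Z) (x(Z) = (-76/Z)/5 = -76/(5*Z))
D(T) = T³
p = 499152 (p = 6113 + 79³ = 6113 + 493039 = 499152)
b = -9444624119 (b = (-11213 - 7554)*(4105 + 499152) = -18767*503257 = -9444624119)
√(b + x(-58)) = √(-9444624119 - 76/5/(-58)) = √(-9444624119 - 76/5*(-1/58)) = √(-9444624119 + 38/145) = √(-1369470497217/145) = I*√198573222096465/145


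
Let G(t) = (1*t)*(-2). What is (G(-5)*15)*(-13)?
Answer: -1950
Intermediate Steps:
G(t) = -2*t (G(t) = t*(-2) = -2*t)
(G(-5)*15)*(-13) = (-2*(-5)*15)*(-13) = (10*15)*(-13) = 150*(-13) = -1950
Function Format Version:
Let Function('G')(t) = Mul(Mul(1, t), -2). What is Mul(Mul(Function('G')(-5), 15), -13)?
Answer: -1950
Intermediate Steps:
Function('G')(t) = Mul(-2, t) (Function('G')(t) = Mul(t, -2) = Mul(-2, t))
Mul(Mul(Function('G')(-5), 15), -13) = Mul(Mul(Mul(-2, -5), 15), -13) = Mul(Mul(10, 15), -13) = Mul(150, -13) = -1950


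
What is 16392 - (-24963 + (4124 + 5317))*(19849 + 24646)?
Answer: 690667782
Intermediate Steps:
16392 - (-24963 + (4124 + 5317))*(19849 + 24646) = 16392 - (-24963 + 9441)*44495 = 16392 - (-15522)*44495 = 16392 - 1*(-690651390) = 16392 + 690651390 = 690667782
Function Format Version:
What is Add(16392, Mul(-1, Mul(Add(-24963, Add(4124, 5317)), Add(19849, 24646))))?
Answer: 690667782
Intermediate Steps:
Add(16392, Mul(-1, Mul(Add(-24963, Add(4124, 5317)), Add(19849, 24646)))) = Add(16392, Mul(-1, Mul(Add(-24963, 9441), 44495))) = Add(16392, Mul(-1, Mul(-15522, 44495))) = Add(16392, Mul(-1, -690651390)) = Add(16392, 690651390) = 690667782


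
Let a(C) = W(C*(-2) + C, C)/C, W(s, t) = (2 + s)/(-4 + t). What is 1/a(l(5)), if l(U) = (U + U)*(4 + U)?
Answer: -1935/22 ≈ -87.955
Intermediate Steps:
W(s, t) = (2 + s)/(-4 + t)
l(U) = 2*U*(4 + U) (l(U) = (2*U)*(4 + U) = 2*U*(4 + U))
a(C) = (2 - C)/(C*(-4 + C)) (a(C) = ((2 + (C*(-2) + C))/(-4 + C))/C = ((2 + (-2*C + C))/(-4 + C))/C = ((2 - C)/(-4 + C))/C = (2 - C)/(C*(-4 + C)))
1/a(l(5)) = 1/((2 - 2*5*(4 + 5))/(((2*5*(4 + 5)))*(-4 + 2*5*(4 + 5)))) = 1/((2 - 2*5*9)/(((2*5*9))*(-4 + 2*5*9))) = 1/((2 - 1*90)/(90*(-4 + 90))) = 1/((1/90)*(2 - 90)/86) = 1/((1/90)*(1/86)*(-88)) = 1/(-22/1935) = -1935/22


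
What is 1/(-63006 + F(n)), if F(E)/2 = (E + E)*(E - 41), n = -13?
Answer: -1/60198 ≈ -1.6612e-5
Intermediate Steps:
F(E) = 4*E*(-41 + E) (F(E) = 2*((E + E)*(E - 41)) = 2*((2*E)*(-41 + E)) = 2*(2*E*(-41 + E)) = 4*E*(-41 + E))
1/(-63006 + F(n)) = 1/(-63006 + 4*(-13)*(-41 - 13)) = 1/(-63006 + 4*(-13)*(-54)) = 1/(-63006 + 2808) = 1/(-60198) = -1/60198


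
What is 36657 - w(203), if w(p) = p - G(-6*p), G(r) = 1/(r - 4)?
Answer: 44546787/1222 ≈ 36454.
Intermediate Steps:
G(r) = 1/(-4 + r)
w(p) = p - 1/(-4 - 6*p)
36657 - w(203) = 36657 - (203 + 1/(4 + 6*203)) = 36657 - (203 + 1/(4 + 1218)) = 36657 - (203 + 1/1222) = 36657 - 1*248067/1222 = 36657 - 248067/1222 = 44546787/1222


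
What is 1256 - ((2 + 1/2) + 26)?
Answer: 2455/2 ≈ 1227.5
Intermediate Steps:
1256 - ((2 + 1/2) + 26) = 1256 - ((2 + ½) + 26) = 1256 - (5/2 + 26) = 1256 - 57/2 = 2455/2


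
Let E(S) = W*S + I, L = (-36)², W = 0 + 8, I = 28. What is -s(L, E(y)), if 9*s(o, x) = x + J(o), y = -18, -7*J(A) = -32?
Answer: 260/21 ≈ 12.381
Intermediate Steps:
J(A) = 32/7 (J(A) = -⅐*(-32) = 32/7)
W = 8
L = 1296
E(S) = 28 + 8*S (E(S) = 8*S + 28 = 28 + 8*S)
s(o, x) = 32/63 + x/9 (s(o, x) = (x + 32/7)/9 = (32/7 + x)/9 = 32/63 + x/9)
-s(L, E(y)) = -(32/63 + (28 + 8*(-18))/9) = -(32/63 + (28 - 144)/9) = -(32/63 + (⅑)*(-116)) = -(32/63 - 116/9) = -1*(-260/21) = 260/21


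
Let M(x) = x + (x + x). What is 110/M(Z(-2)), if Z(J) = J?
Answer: -55/3 ≈ -18.333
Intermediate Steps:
M(x) = 3*x (M(x) = x + 2*x = 3*x)
110/M(Z(-2)) = 110/((3*(-2))) = 110/(-6) = 110*(-⅙) = -55/3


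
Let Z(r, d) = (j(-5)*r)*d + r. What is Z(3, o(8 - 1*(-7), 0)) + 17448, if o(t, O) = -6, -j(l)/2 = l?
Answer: 17271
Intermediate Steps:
j(l) = -2*l
Z(r, d) = r + 10*d*r (Z(r, d) = ((-2*(-5))*r)*d + r = (10*r)*d + r = 10*d*r + r = r + 10*d*r)
Z(3, o(8 - 1*(-7), 0)) + 17448 = 3*(1 + 10*(-6)) + 17448 = 3*(1 - 60) + 17448 = 3*(-59) + 17448 = -177 + 17448 = 17271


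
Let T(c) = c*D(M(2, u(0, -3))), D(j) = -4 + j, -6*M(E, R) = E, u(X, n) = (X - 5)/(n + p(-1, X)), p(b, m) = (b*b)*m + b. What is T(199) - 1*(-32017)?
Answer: 93464/3 ≈ 31155.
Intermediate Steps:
p(b, m) = b + m*b² (p(b, m) = b²*m + b = m*b² + b = b + m*b²)
u(X, n) = (-5 + X)/(-1 + X + n) (u(X, n) = (X - 5)/(n - (1 - X)) = (-5 + X)/(n + (-1 + X)) = (-5 + X)/(-1 + X + n))
M(E, R) = -E/6
T(c) = -13*c/3 (T(c) = c*(-4 - ⅙*2) = c*(-4 - ⅓) = c*(-13/3) = -13*c/3)
T(199) - 1*(-32017) = -13/3*199 - 1*(-32017) = -2587/3 + 32017 = 93464/3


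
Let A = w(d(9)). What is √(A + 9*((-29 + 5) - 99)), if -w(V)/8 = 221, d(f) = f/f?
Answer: 5*I*√115 ≈ 53.619*I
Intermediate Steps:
d(f) = 1
w(V) = -1768 (w(V) = -8*221 = -1768)
A = -1768
√(A + 9*((-29 + 5) - 99)) = √(-1768 + 9*((-29 + 5) - 99)) = √(-1768 + 9*(-24 - 99)) = √(-1768 + 9*(-123)) = √(-1768 - 1107) = √(-2875) = 5*I*√115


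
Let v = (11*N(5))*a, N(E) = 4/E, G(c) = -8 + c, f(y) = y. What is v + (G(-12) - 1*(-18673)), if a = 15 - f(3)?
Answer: 93793/5 ≈ 18759.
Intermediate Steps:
a = 12 (a = 15 - 1*3 = 15 - 3 = 12)
v = 528/5 (v = (11*(4/5))*12 = (11*(4*(⅕)))*12 = (11*(⅘))*12 = (44/5)*12 = 528/5 ≈ 105.60)
v + (G(-12) - 1*(-18673)) = 528/5 + ((-8 - 12) - 1*(-18673)) = 528/5 + (-20 + 18673) = 528/5 + 18653 = 93793/5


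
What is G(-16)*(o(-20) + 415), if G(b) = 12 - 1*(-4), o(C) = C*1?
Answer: 6320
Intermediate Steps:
o(C) = C
G(b) = 16 (G(b) = 12 + 4 = 16)
G(-16)*(o(-20) + 415) = 16*(-20 + 415) = 16*395 = 6320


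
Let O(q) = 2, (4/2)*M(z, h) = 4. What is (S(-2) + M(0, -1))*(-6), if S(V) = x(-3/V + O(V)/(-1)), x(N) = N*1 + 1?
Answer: -15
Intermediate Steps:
M(z, h) = 2 (M(z, h) = (½)*4 = 2)
x(N) = 1 + N (x(N) = N + 1 = 1 + N)
S(V) = -1 - 3/V (S(V) = 1 + (-3/V + 2/(-1)) = 1 + (-3/V + 2*(-1)) = 1 + (-3/V - 2) = 1 + (-2 - 3/V) = -1 - 3/V)
(S(-2) + M(0, -1))*(-6) = ((-3 - 1*(-2))/(-2) + 2)*(-6) = (-(-3 + 2)/2 + 2)*(-6) = (-½*(-1) + 2)*(-6) = (½ + 2)*(-6) = (5/2)*(-6) = -15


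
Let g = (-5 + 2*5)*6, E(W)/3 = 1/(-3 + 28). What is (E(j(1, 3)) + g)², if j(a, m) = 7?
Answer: 567009/625 ≈ 907.21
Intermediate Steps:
E(W) = 3/25 (E(W) = 3/(-3 + 28) = 3/25)
g = 30 (g = (-5 + 10)*6 = 5*6 = 30)
(E(j(1, 3)) + g)² = (3/25 + 30)² = (753/25)² = 567009/625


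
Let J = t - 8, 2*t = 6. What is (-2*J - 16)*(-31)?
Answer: 186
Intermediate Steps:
t = 3 (t = (½)*6 = 3)
J = -5 (J = 3 - 8 = -5)
(-2*J - 16)*(-31) = (-2*(-5) - 16)*(-31) = (10 - 16)*(-31) = -6*(-31) = 186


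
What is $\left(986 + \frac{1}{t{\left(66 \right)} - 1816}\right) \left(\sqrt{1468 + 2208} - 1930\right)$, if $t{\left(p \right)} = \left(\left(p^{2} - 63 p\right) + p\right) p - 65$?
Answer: $- \frac{29578020070}{15543} + \frac{30650798 \sqrt{919}}{15543} \approx -1.8432 \cdot 10^{6}$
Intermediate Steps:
$t{\left(p \right)} = -65 + p \left(p^{2} - 62 p\right)$ ($t{\left(p \right)} = \left(p^{2} - 62 p\right) p - 65 = p \left(p^{2} - 62 p\right) - 65 = -65 + p \left(p^{2} - 62 p\right)$)
$\left(986 + \frac{1}{t{\left(66 \right)} - 1816}\right) \left(\sqrt{1468 + 2208} - 1930\right) = \left(986 + \frac{1}{\left(-65 + 66^{3} - 62 \cdot 66^{2}\right) - 1816}\right) \left(\sqrt{1468 + 2208} - 1930\right) = \left(986 + \frac{1}{\left(-65 + 287496 - 270072\right) - 1816}\right) \left(\sqrt{3676} - 1930\right) = \left(986 + \frac{1}{\left(-65 + 287496 - 270072\right) - 1816}\right) \left(2 \sqrt{919} - 1930\right) = \left(986 + \frac{1}{17359 - 1816}\right) \left(-1930 + 2 \sqrt{919}\right) = \left(986 + \frac{1}{15543}\right) \left(-1930 + 2 \sqrt{919}\right) = \frac{15325399 \left(-1930 + 2 \sqrt{919}\right)}{15543} = - \frac{29578020070}{15543} + \frac{30650798 \sqrt{919}}{15543}$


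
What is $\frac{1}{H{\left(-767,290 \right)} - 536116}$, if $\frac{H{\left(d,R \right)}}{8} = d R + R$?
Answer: $- \frac{1}{2313236} \approx -4.3229 \cdot 10^{-7}$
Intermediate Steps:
$H{\left(d,R \right)} = 8 R + 8 R d$ ($H{\left(d,R \right)} = 8 \left(d R + R\right) = 8 \left(R d + R\right) = 8 \left(R + R d\right) = 8 R + 8 R d$)
$\frac{1}{H{\left(-767,290 \right)} - 536116} = \frac{1}{8 \cdot 290 \left(1 - 767\right) - 536116} = \frac{1}{8 \cdot 290 \left(-766\right) - 536116} = \frac{1}{-1777120 - 536116} = \frac{1}{-2313236} = - \frac{1}{2313236}$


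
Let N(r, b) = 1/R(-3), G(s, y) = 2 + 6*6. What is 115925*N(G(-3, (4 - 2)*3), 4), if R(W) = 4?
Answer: 115925/4 ≈ 28981.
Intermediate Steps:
G(s, y) = 38 (G(s, y) = 2 + 36 = 38)
N(r, b) = ¼ (N(r, b) = 1/4 = ¼)
115925*N(G(-3, (4 - 2)*3), 4) = 115925*(¼) = 115925/4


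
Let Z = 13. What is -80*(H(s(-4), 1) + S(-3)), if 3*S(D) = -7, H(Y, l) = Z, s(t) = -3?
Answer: -2560/3 ≈ -853.33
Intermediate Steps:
H(Y, l) = 13
S(D) = -7/3 (S(D) = (1/3)*(-7) = -7/3)
-80*(H(s(-4), 1) + S(-3)) = -80*(13 - 7/3) = -80*32/3 = -2560/3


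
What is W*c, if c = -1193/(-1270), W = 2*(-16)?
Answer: -19088/635 ≈ -30.060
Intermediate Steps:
W = -32
c = 1193/1270 (c = -1193*(-1/1270) = 1193/1270 ≈ 0.93937)
W*c = -32*1193/1270 = -19088/635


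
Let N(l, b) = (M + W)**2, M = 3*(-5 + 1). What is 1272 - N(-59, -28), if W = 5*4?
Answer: 1208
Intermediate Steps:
W = 20
M = -12 (M = 3*(-4) = -12)
N(l, b) = 64 (N(l, b) = (-12 + 20)**2 = 8**2 = 64)
1272 - N(-59, -28) = 1272 - 1*64 = 1272 - 64 = 1208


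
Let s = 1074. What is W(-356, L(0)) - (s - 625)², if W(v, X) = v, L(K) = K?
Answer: -201957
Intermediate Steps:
W(-356, L(0)) - (s - 625)² = -356 - (1074 - 625)² = -356 - 1*449² = -356 - 1*201601 = -356 - 201601 = -201957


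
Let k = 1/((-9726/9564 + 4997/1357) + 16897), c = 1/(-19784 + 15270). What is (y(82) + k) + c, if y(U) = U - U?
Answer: -26790912735/165009073853158 ≈ -0.00016236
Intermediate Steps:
y(U) = 0
c = -1/4514 (c = 1/(-4514) = -1/4514 ≈ -0.00022153)
k = 2163058/36554956547 (k = 1/((-9726*1/9564 + 4997*(1/1357)) + 16897) = 1/((-1621/1594 + 4997/1357) + 16897) = 1/(5765521/2163058 + 16897) = 1/(36554956547/2163058) = 2163058/36554956547 ≈ 5.9173e-5)
(y(82) + k) + c = (0 + 2163058/36554956547) - 1/4514 = 2163058/36554956547 - 1/4514 = -26790912735/165009073853158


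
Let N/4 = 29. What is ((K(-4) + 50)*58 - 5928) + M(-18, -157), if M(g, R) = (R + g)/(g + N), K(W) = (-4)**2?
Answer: -29425/14 ≈ -2101.8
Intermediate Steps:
N = 116 (N = 4*29 = 116)
K(W) = 16
M(g, R) = (R + g)/(116 + g) (M(g, R) = (R + g)/(g + 116) = (R + g)/(116 + g))
((K(-4) + 50)*58 - 5928) + M(-18, -157) = ((16 + 50)*58 - 5928) + (-157 - 18)/(116 - 18) = (66*58 - 5928) - 175/98 = (3828 - 5928) + (1/98)*(-175) = -2100 - 25/14 = -29425/14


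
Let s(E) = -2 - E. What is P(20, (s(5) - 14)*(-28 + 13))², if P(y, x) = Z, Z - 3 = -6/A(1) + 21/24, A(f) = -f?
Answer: 6241/64 ≈ 97.516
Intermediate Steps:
Z = 79/8 (Z = 3 + (-6/((-1*1)) + 21/24) = 3 + (-6/(-1) + 21*(1/24)) = 3 + (-6*(-1) + 7/8) = 3 + (6 + 7/8) = 3 + 55/8 = 79/8 ≈ 9.8750)
P(y, x) = 79/8
P(20, (s(5) - 14)*(-28 + 13))² = (79/8)² = 6241/64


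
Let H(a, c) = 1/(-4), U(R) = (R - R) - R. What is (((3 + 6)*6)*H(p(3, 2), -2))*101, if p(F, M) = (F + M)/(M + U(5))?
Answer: -2727/2 ≈ -1363.5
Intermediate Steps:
U(R) = -R (U(R) = 0 - R = -R)
p(F, M) = (F + M)/(-5 + M) (p(F, M) = (F + M)/(M - 1*5) = (F + M)/(M - 5) = (F + M)/(-5 + M))
H(a, c) = -¼
(((3 + 6)*6)*H(p(3, 2), -2))*101 = (((3 + 6)*6)*(-¼))*101 = ((9*6)*(-¼))*101 = (54*(-¼))*101 = -27/2*101 = -2727/2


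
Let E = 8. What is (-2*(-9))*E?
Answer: 144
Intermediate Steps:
(-2*(-9))*E = -2*(-9)*8 = 18*8 = 144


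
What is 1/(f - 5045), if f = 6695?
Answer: 1/1650 ≈ 0.00060606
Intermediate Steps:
1/(f - 5045) = 1/(6695 - 5045) = 1/1650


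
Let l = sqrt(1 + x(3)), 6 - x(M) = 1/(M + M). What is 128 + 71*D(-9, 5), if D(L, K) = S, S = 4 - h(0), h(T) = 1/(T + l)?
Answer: 412 - 71*sqrt(246)/41 ≈ 384.84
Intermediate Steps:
x(M) = 6 - 1/(2*M) (x(M) = 6 - 1/(M + M) = 6 - 1/(2*M))
l = sqrt(246)/6 (l = sqrt(1 + (6 - 1/2/3)) = sqrt(1 + (6 - 1/2*1/3)) = sqrt(1 + (6 - 1/6)) = sqrt(1 + 35/6) = sqrt(41/6) = sqrt(246)/6 ≈ 2.6141)
h(T) = 1/(T + sqrt(246)/6)
S = 4 - sqrt(246)/41 (S = 4 - 6/(sqrt(246) + 6*0) = 4 - 6/(sqrt(246) + 0) = 4 - 6/(sqrt(246)) = 4 - 6*sqrt(246)/246 = 4 - sqrt(246)/41 ≈ 3.6175)
D(L, K) = 4 - sqrt(246)/41
128 + 71*D(-9, 5) = 128 + 71*(4 - sqrt(246)/41) = 128 + (284 - 71*sqrt(246)/41) = 412 - 71*sqrt(246)/41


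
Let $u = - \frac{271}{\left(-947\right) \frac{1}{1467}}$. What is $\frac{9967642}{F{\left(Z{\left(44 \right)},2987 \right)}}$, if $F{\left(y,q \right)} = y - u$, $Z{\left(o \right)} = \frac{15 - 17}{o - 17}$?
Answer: $- \frac{254862638298}{10735933} \approx -23739.0$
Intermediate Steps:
$u = \frac{397557}{947}$ ($u = - \frac{271}{\left(-947\right) \frac{1}{1467}} = - \frac{271}{- \frac{947}{1467}} = \left(-271\right) \left(- \frac{1467}{947}\right) = \frac{397557}{947} \approx 419.81$)
$Z{\left(o \right)} = - \frac{2}{-17 + o}$
$F{\left(y,q \right)} = - \frac{397557}{947} + y$ ($F{\left(y,q \right)} = y - \frac{397557}{947} = - \frac{397557}{947} + y$)
$\frac{9967642}{F{\left(Z{\left(44 \right)},2987 \right)}} = \frac{9967642}{- \frac{397557}{947} - \frac{2}{-17 + 44}} = \frac{9967642}{- \frac{397557}{947} - \frac{2}{27}} = \frac{9967642}{- \frac{10735933}{25569}} = 9967642 \left(- \frac{25569}{10735933}\right) = - \frac{254862638298}{10735933}$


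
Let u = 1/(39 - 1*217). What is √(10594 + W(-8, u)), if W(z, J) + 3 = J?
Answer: √335565066/178 ≈ 102.91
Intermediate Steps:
u = -1/178 (u = 1/(39 - 217) = 1/(-178) = -1/178 ≈ -0.0056180)
W(z, J) = -3 + J
√(10594 + W(-8, u)) = √(10594 + (-3 - 1/178)) = √(10594 - 535/178) = √(1885197/178) = √335565066/178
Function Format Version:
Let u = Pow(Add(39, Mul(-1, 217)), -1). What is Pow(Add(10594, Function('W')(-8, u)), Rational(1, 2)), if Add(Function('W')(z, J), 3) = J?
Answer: Mul(Rational(1, 178), Pow(335565066, Rational(1, 2))) ≈ 102.91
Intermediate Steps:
u = Rational(-1, 178) (u = Pow(Add(39, -217), -1) = Pow(-178, -1) = Rational(-1, 178) ≈ -0.0056180)
Function('W')(z, J) = Add(-3, J)
Pow(Add(10594, Function('W')(-8, u)), Rational(1, 2)) = Pow(Add(10594, Add(-3, Rational(-1, 178))), Rational(1, 2)) = Pow(Add(10594, Rational(-535, 178)), Rational(1, 2)) = Pow(Rational(1885197, 178), Rational(1, 2)) = Mul(Rational(1, 178), Pow(335565066, Rational(1, 2)))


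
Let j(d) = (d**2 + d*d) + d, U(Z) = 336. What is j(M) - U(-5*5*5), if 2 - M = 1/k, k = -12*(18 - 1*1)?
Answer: -6782489/20808 ≈ -325.96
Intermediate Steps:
k = -204 (k = -12*(18 - 1) = -12*17 = -204)
M = 409/204 (M = 2 - 1/(-204) = 2 - 1*(-1/204) = 2 + 1/204 = 409/204 ≈ 2.0049)
j(d) = d + 2*d**2 (j(d) = (d**2 + d**2) + d = 2*d**2 + d = d + 2*d**2)
j(M) - U(-5*5*5) = 409*(1 + 2*(409/204))/204 - 1*336 = 409*(1 + 409/102)/204 - 336 = (409/204)*(511/102) - 336 = 208999/20808 - 336 = -6782489/20808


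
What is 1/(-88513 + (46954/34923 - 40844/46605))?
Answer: -542528805/48020598151579 ≈ -1.1298e-5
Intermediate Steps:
1/(-88513 + (46954/34923 - 40844/46605)) = 1/(-88513 + 253965386/542528805) = 1/(-48020598151579/542528805) = -542528805/48020598151579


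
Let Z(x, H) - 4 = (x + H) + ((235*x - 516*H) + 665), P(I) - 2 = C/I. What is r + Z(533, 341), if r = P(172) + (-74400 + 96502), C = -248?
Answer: -1163384/43 ≈ -27055.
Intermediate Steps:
P(I) = 2 - 248/I
r = 950410/43 (r = (2 - 248/172) + (-74400 + 96502) = (2 - 248*1/172) + 22102 = (2 - 62/43) + 22102 = 24/43 + 22102 = 950410/43 ≈ 22103.)
Z(x, H) = 669 - 515*H + 236*x (Z(x, H) = 4 + ((x + H) + ((235*x - 516*H) + 665)) = 4 + ((H + x) + ((-516*H + 235*x) + 665)) = 4 + ((H + x) + (665 - 516*H + 235*x)) = 4 + (665 - 515*H + 236*x) = 669 - 515*H + 236*x)
r + Z(533, 341) = 950410/43 + (669 - 515*341 + 236*533) = 950410/43 + (669 - 175615 + 125788) = 950410/43 - 49158 = -1163384/43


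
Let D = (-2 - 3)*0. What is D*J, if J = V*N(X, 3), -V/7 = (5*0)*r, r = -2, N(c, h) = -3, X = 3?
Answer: 0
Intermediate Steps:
V = 0 (V = -7*5*0*(-2) = -0*(-2) = -7*0 = 0)
D = 0 (D = -5*0 = 0)
J = 0 (J = 0*(-3) = 0)
D*J = 0*0 = 0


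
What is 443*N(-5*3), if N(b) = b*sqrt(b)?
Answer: -6645*I*sqrt(15) ≈ -25736.0*I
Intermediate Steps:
N(b) = b**(3/2)
443*N(-5*3) = 443*(-5*3)**(3/2) = 443*(-15)**(3/2) = 443*(-15*I*sqrt(15)) = -6645*I*sqrt(15)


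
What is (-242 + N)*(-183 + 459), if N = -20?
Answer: -72312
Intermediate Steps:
(-242 + N)*(-183 + 459) = (-242 - 20)*(-183 + 459) = -262*276 = -72312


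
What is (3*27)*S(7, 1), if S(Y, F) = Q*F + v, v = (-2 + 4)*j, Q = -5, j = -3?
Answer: -891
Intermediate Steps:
v = -6 (v = (-2 + 4)*(-3) = 2*(-3) = -6)
S(Y, F) = -6 - 5*F (S(Y, F) = -5*F - 6 = -6 - 5*F)
(3*27)*S(7, 1) = (3*27)*(-6 - 5*1) = 81*(-6 - 5) = 81*(-11) = -891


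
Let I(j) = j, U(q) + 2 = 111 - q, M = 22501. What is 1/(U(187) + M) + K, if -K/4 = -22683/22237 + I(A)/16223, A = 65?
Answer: 32876147512419/8089116331973 ≈ 4.0642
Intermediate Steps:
U(q) = 109 - q (U(q) = -2 + (111 - q) = 109 - q)
K = 1466163616/360750851 (K = -4*(-22683/22237 + 65/16223) = -4*(-366540904/360750851) = 1466163616/360750851 ≈ 4.0642)
1/(U(187) + M) + K = 1/((109 - 1*187) + 22501) + 1466163616/360750851 = 1/((109 - 187) + 22501) + 1466163616/360750851 = 1/(-78 + 22501) + 1466163616/360750851 = 1/22423 + 1466163616/360750851 = 32876147512419/8089116331973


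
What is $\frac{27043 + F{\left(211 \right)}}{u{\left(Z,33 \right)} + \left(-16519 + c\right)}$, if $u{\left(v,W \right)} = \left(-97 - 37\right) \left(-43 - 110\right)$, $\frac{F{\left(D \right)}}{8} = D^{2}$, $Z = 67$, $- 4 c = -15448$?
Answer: $\frac{127737}{2615} \approx 48.848$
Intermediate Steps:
$c = 3862$ ($c = \left(- \frac{1}{4}\right) \left(-15448\right) = 3862$)
$F{\left(D \right)} = 8 D^{2}$
$u{\left(v,W \right)} = 20502$ ($u{\left(v,W \right)} = \left(-134\right) \left(-153\right) = 20502$)
$\frac{27043 + F{\left(211 \right)}}{u{\left(Z,33 \right)} + \left(-16519 + c\right)} = \frac{27043 + 8 \cdot 211^{2}}{20502 + \left(-16519 + 3862\right)} = \frac{27043 + 8 \cdot 44521}{20502 - 12657} = \frac{27043 + 356168}{7845} = 383211 \cdot \frac{1}{7845} = \frac{127737}{2615}$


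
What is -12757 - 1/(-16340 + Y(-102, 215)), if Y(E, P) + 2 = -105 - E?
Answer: -208513164/16345 ≈ -12757.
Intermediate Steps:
Y(E, P) = -107 - E (Y(E, P) = -2 + (-105 - E) = -107 - E)
-12757 - 1/(-16340 + Y(-102, 215)) = -12757 - 1/(-16340 + (-107 - 1*(-102))) = -12757 - 1/(-16340 + (-107 + 102)) = -12757 - 1/(-16340 - 5) = -12757 - 1/(-16345) = -12757 - 1*(-1/16345) = -12757 + 1/16345 = -208513164/16345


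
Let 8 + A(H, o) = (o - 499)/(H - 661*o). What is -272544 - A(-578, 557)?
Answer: -100499012622/368755 ≈ -2.7254e+5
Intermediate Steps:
A(H, o) = -8 + (-499 + o)/(H - 661*o) (A(H, o) = -8 + (o - 499)/(H - 661*o) = -8 + (-499 + o)/(H - 661*o))
-272544 - A(-578, 557) = -272544 - (-499 - 8*(-578) + 5289*557)/(-578 - 661*557) = -272544 - (-499 + 4624 + 2945973)/(-578 - 368177) = -272544 - 2950098/(-368755) = -272544 - (-1)*2950098/368755 = -272544 - 1*(-2950098/368755) = -272544 + 2950098/368755 = -100499012622/368755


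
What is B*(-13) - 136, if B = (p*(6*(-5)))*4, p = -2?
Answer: -3256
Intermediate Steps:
B = 240 (B = -12*(-5)*4 = -2*(-30)*4 = 60*4 = 240)
B*(-13) - 136 = 240*(-13) - 136 = -3120 - 136 = -3256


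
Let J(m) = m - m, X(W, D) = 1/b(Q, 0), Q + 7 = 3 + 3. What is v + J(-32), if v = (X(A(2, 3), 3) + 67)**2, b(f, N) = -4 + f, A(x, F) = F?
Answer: 111556/25 ≈ 4462.2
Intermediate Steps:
Q = -1 (Q = -7 + (3 + 3) = -7 + 6 = -1)
X(W, D) = -1/5 (X(W, D) = 1/(-4 - 1) = 1/(-5) = -1/5)
J(m) = 0
v = 111556/25 (v = (-1/5 + 67)**2 = (334/5)**2 = 111556/25 ≈ 4462.2)
v + J(-32) = 111556/25 + 0 = 111556/25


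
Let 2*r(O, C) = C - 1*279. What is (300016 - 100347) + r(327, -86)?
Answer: 398973/2 ≈ 1.9949e+5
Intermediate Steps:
r(O, C) = -279/2 + C/2 (r(O, C) = (C - 1*279)/2 = (C - 279)/2 = (-279 + C)/2 = -279/2 + C/2)
(300016 - 100347) + r(327, -86) = (300016 - 100347) + (-279/2 + (1/2)*(-86)) = 199669 + (-279/2 - 43) = 199669 - 365/2 = 398973/2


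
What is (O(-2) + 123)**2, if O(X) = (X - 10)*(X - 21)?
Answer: 159201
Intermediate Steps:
O(X) = (-21 + X)*(-10 + X) (O(X) = (-10 + X)*(-21 + X) = (-21 + X)*(-10 + X))
(O(-2) + 123)**2 = ((210 + (-2)**2 - 31*(-2)) + 123)**2 = ((210 + 4 + 62) + 123)**2 = (276 + 123)**2 = 399**2 = 159201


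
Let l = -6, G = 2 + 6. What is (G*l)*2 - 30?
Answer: -126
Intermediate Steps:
G = 8
(G*l)*2 - 30 = (8*(-6))*2 - 30 = -48*2 - 30 = -96 - 30 = -126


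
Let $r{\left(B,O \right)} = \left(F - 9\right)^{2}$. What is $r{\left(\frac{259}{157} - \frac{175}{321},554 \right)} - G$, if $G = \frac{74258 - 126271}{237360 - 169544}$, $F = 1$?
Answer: $\frac{4392237}{67816} \approx 64.767$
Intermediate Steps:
$r{\left(B,O \right)} = 64$ ($r{\left(B,O \right)} = \left(1 - 9\right)^{2} = \left(-8\right)^{2} = 64$)
$G = - \frac{52013}{67816} \approx -0.76697$
$r{\left(\frac{259}{157} - \frac{175}{321},554 \right)} - G = 64 - - \frac{52013}{67816} = 64 + \frac{52013}{67816} = \frac{4392237}{67816}$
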